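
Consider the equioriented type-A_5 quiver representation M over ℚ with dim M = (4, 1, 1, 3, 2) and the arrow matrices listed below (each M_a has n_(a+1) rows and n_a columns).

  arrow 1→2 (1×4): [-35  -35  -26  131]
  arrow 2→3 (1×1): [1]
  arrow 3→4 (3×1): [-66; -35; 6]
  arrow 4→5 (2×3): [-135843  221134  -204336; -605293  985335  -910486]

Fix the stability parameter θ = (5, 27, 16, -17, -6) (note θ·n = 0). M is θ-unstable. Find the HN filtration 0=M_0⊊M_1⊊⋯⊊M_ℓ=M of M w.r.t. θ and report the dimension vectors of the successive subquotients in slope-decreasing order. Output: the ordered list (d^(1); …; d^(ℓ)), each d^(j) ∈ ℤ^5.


Interval decomposition of M: I[1,1]^3, I[1,5], I[4,4], I[4,5].
HN type (ℓ=3): μ^(1)=5; μ^(2)=-6; μ^(3)=-17

((4, 1, 1, 1, 1); (0, 0, 0, 0, 1); (0, 0, 0, 2, 0))


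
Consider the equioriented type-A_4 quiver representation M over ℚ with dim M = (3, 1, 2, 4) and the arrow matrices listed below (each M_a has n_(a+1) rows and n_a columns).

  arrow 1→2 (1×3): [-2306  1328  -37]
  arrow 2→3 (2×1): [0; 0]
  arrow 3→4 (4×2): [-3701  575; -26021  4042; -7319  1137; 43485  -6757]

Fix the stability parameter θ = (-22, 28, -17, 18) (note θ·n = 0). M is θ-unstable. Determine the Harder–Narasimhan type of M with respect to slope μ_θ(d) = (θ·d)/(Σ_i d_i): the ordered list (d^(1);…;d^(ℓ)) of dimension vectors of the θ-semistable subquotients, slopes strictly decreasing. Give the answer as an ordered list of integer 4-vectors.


Interval decomposition of M: I[1,1]^2, I[1,2], I[3,4]^2, I[4,4]^2.
HN type (ℓ=4): μ^(1)=28; μ^(2)=18; μ^(3)=-17; μ^(4)=-22

((0, 1, 0, 0); (0, 0, 0, 4); (0, 0, 2, 0); (3, 0, 0, 0))


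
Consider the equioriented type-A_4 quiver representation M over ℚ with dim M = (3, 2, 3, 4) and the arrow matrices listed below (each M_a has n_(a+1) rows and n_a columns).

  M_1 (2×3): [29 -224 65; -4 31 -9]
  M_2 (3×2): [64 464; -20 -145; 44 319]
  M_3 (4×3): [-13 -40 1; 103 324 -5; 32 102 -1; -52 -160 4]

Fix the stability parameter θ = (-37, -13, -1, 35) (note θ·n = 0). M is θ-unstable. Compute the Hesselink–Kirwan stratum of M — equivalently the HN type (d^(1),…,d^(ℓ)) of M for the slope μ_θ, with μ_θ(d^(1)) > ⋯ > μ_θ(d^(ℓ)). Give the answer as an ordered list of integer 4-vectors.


Barcode: M ≅ I[1,1], I[1,2], I[1,4], I[3,3], I[3,4], I[4,4]^2. HN layers by μ_θ (4 steps, strictly decreasing):
  μ^(1)=35; μ^(2)=-1; μ^(3)=-13; μ^(4)=-37

((0, 0, 0, 4); (0, 0, 3, 0); (0, 2, 0, 0); (3, 0, 0, 0))


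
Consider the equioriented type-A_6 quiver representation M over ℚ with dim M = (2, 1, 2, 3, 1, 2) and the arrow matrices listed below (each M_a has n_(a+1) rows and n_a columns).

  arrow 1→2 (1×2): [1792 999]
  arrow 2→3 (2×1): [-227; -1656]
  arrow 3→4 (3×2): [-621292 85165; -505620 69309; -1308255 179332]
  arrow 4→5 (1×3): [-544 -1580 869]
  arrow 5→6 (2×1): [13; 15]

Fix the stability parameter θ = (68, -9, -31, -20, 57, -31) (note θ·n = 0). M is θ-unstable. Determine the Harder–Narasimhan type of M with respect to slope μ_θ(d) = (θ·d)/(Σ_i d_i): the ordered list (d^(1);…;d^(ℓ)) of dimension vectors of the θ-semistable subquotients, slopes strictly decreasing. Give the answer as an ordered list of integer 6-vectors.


Interval decomposition of M: I[1,1], I[1,6], I[3,4], I[4,4], I[6,6].
HN type (ℓ=5): μ^(1)=68; μ^(2)=13; μ^(3)=2; μ^(4)=-20; μ^(5)=-31

((1, 0, 0, 0, 0, 0); (0, 0, 0, 0, 1, 1); (1, 1, 1, 1, 0, 0); (0, 0, 0, 2, 0, 0); (0, 0, 1, 0, 0, 1))


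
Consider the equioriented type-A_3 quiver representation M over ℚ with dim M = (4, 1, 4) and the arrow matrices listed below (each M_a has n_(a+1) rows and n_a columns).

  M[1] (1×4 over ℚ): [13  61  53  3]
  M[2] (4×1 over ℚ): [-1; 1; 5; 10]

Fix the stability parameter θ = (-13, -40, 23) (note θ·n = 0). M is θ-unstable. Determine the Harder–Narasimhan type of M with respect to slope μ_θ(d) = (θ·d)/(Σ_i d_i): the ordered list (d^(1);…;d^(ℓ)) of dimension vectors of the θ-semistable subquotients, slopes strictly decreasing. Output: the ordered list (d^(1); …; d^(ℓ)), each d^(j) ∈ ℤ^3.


Barcode: M ≅ I[1,1]^3, I[1,3], I[3,3]^3. HN layers by μ_θ (3 steps, strictly decreasing):
  μ^(1)=23; μ^(2)=-13; μ^(3)=-53/2

((0, 0, 4); (3, 0, 0); (1, 1, 0))


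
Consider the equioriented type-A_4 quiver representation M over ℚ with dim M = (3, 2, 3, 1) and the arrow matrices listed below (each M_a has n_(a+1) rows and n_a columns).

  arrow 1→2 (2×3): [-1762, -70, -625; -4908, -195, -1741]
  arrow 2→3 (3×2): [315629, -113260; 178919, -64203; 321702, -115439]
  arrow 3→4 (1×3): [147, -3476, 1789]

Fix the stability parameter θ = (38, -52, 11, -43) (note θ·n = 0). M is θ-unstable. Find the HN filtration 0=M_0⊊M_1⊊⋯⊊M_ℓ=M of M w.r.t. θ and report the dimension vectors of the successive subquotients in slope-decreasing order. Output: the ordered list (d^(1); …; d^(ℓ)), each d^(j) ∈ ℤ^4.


Barcode: M ≅ I[1,1], I[1,3], I[1,4], I[3,3]. HN layers by μ_θ (4 steps, strictly decreasing):
  μ^(1)=38; μ^(2)=11; μ^(3)=-7; μ^(4)=-23/2

((1, 0, 0, 0); (0, 0, 2, 0); (1, 1, 0, 0); (1, 1, 1, 1))


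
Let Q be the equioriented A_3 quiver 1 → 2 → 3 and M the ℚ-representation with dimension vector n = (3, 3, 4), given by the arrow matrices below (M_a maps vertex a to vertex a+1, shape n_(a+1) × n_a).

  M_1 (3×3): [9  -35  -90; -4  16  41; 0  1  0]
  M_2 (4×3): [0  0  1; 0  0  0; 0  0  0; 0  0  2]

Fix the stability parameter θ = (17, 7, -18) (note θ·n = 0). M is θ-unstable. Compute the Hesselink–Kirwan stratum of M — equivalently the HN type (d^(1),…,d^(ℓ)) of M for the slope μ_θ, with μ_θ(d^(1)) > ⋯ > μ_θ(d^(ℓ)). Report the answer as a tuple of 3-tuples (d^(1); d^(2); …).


Via rank(M_{q-1}∘⋯∘M_p): M ≅ I[1,2]^2, I[1,3], I[3,3]^3.
μ_θ-semistable layers: μ^(1)=12; μ^(2)=2; μ^(3)=-18

((2, 2, 0); (1, 1, 1); (0, 0, 3))


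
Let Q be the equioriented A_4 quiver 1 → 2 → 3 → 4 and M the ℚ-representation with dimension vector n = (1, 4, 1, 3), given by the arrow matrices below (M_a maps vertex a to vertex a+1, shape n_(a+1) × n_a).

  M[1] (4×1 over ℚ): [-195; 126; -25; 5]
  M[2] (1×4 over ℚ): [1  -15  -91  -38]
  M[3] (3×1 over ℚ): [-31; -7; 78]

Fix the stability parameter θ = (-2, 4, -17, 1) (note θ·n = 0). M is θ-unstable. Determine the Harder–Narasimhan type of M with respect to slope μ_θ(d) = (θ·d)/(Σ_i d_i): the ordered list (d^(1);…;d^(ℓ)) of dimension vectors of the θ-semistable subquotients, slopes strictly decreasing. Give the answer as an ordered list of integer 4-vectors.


Barcode: M ≅ I[1,2], I[2,2]^2, I[2,4], I[4,4]^2. HN layers by μ_θ (4 steps, strictly decreasing):
  μ^(1)=4; μ^(2)=1; μ^(3)=-2; μ^(4)=-13/2

((0, 3, 0, 0); (0, 0, 0, 3); (1, 0, 0, 0); (0, 1, 1, 0))


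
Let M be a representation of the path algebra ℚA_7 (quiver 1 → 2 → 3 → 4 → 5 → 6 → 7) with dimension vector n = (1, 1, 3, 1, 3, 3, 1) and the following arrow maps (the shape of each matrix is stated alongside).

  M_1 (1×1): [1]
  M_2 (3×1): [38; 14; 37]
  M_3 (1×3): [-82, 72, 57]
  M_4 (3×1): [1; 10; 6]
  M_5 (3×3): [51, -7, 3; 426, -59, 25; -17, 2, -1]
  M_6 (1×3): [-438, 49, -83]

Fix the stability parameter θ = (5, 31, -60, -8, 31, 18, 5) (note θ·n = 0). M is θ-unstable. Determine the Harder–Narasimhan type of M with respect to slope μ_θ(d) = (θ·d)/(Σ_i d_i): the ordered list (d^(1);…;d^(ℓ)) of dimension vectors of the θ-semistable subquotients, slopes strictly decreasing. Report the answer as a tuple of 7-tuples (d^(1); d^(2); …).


Via rank(M_{q-1}∘⋯∘M_p): M ≅ I[1,7], I[3,3]^2, I[5,6]^2.
μ_θ-semistable layers: μ^(1)=49/2; μ^(2)=18; μ^(3)=-8; μ^(4)=-60

((0, 0, 0, 0, 2, 2, 0); (0, 0, 0, 0, 1, 1, 1); (1, 1, 1, 1, 0, 0, 0); (0, 0, 2, 0, 0, 0, 0))


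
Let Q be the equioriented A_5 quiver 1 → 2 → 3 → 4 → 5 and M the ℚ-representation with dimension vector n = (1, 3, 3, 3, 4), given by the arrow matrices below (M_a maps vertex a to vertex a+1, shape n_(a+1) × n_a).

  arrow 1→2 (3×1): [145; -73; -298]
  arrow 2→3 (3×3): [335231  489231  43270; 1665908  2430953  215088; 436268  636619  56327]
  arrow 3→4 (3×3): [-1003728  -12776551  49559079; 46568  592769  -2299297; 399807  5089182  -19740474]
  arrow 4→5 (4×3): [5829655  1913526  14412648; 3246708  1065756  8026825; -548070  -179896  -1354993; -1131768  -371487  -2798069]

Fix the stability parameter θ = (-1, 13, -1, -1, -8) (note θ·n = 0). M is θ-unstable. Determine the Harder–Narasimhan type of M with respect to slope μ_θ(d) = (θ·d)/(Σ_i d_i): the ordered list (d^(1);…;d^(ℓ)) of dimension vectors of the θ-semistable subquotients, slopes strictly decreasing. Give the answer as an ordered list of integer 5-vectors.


Interval decomposition of M: I[1,3], I[2,5]^2, I[4,5], I[5,5].
HN type (ℓ=5): μ^(1)=6; μ^(2)=3/4; μ^(3)=-1; μ^(4)=-9/2; μ^(5)=-8

((0, 1, 1, 0, 0); (0, 2, 2, 2, 2); (1, 0, 0, 0, 0); (0, 0, 0, 1, 1); (0, 0, 0, 0, 1))


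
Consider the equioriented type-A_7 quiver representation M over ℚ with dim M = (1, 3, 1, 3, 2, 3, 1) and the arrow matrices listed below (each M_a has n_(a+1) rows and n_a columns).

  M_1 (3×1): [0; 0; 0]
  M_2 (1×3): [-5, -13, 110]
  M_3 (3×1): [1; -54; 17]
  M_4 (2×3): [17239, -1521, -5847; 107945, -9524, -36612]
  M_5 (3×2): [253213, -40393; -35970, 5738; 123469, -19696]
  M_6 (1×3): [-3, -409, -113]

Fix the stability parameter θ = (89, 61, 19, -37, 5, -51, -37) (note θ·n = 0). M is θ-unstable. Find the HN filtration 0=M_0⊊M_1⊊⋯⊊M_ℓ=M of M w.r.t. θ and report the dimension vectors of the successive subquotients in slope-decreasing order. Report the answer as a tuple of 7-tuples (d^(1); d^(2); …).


Interval decomposition of M: I[1,1], I[2,2]^2, I[2,7], I[4,4], I[4,6], I[6,6].
HN type (ℓ=6): μ^(1)=89; μ^(2)=61; μ^(3)=-20/3; μ^(4)=-23; μ^(5)=-37; μ^(6)=-51

((1, 0, 0, 0, 0, 0, 0); (0, 2, 0, 0, 0, 0, 0); (0, 1, 1, 1, 1, 1, 1); (0, 0, 0, 0, 1, 1, 0); (0, 0, 0, 2, 0, 0, 0); (0, 0, 0, 0, 0, 1, 0))


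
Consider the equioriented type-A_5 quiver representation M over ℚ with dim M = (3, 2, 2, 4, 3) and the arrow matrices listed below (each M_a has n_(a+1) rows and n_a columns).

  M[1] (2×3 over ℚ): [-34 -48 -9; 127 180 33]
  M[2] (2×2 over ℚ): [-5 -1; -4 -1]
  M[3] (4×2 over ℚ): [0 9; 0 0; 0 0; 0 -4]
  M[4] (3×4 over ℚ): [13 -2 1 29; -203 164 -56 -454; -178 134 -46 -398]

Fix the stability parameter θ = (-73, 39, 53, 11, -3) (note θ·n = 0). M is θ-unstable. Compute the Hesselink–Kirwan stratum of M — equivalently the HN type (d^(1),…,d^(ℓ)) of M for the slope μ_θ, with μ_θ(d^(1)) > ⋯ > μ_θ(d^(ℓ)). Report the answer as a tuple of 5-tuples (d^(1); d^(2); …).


Barcode: M ≅ I[1,1], I[1,3], I[1,5], I[4,4], I[4,5]^2. HN layers by μ_θ (6 steps, strictly decreasing):
  μ^(1)=53; μ^(2)=39; μ^(3)=25; μ^(4)=11; μ^(5)=4; μ^(6)=-73

((0, 0, 1, 0, 0); (0, 1, 0, 0, 0); (0, 1, 1, 1, 1); (0, 0, 0, 1, 0); (0, 0, 0, 2, 2); (3, 0, 0, 0, 0))


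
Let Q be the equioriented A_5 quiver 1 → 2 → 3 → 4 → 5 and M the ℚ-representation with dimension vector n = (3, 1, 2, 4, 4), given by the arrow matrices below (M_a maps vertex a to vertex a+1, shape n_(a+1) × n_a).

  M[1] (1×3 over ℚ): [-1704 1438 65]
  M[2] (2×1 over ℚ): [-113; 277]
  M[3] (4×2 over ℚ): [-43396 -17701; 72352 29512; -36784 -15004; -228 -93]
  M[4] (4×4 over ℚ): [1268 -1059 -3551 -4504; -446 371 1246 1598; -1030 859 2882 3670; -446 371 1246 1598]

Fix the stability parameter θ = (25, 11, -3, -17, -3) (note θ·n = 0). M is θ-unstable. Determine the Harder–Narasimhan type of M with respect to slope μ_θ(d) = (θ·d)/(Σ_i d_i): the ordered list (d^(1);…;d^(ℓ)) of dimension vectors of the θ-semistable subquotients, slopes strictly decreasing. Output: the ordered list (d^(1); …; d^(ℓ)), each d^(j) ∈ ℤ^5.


Via rank(M_{q-1}∘⋯∘M_p): M ≅ I[1,1]^2, I[1,4], I[3,3], I[4,4], I[4,5]^2, I[5,5]^2.
μ_θ-semistable layers: μ^(1)=25; μ^(2)=4; μ^(3)=-3; μ^(4)=-17

((2, 0, 0, 0, 0); (1, 1, 1, 1, 0); (0, 0, 1, 0, 4); (0, 0, 0, 3, 0))


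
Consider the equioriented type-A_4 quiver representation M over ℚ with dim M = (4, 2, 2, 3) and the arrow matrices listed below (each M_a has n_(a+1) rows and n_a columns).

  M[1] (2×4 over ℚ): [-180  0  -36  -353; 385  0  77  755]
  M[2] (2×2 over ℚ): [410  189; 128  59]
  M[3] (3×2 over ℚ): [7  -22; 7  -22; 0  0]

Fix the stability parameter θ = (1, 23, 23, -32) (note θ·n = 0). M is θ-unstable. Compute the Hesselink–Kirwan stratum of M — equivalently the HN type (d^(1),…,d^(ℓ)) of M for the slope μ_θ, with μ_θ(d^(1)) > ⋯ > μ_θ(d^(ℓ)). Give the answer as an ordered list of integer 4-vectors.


Interval decomposition of M: I[1,1]^2, I[1,3], I[1,4], I[4,4]^2.
HN type (ℓ=4): μ^(1)=23; μ^(2)=14/3; μ^(3)=1; μ^(4)=-32

((0, 1, 1, 0); (0, 1, 1, 1); (4, 0, 0, 0); (0, 0, 0, 2))


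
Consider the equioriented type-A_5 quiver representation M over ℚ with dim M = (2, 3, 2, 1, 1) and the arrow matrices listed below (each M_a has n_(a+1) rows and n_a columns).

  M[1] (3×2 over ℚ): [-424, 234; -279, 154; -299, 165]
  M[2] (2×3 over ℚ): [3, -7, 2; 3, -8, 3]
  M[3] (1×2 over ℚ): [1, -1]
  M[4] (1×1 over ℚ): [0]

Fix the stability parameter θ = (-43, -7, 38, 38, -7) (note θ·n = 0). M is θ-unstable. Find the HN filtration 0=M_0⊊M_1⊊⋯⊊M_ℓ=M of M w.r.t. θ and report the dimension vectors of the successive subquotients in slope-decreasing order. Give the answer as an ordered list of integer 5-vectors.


Barcode: M ≅ I[1,3], I[1,4], I[2,2], I[5,5]. HN layers by μ_θ (3 steps, strictly decreasing):
  μ^(1)=38; μ^(2)=-7; μ^(3)=-43

((0, 0, 2, 1, 0); (0, 3, 0, 0, 1); (2, 0, 0, 0, 0))


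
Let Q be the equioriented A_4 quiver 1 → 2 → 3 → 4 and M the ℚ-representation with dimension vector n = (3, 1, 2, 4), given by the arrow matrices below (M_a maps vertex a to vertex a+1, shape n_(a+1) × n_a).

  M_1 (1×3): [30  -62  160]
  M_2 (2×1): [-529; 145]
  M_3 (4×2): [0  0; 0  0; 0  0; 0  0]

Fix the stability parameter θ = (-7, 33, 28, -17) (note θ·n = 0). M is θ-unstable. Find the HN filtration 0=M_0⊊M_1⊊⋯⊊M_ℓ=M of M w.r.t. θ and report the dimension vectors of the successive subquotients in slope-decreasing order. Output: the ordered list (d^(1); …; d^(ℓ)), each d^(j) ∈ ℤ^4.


Interval decomposition of M: I[1,1]^2, I[1,3], I[3,3], I[4,4]^4.
HN type (ℓ=4): μ^(1)=61/2; μ^(2)=28; μ^(3)=-7; μ^(4)=-17

((0, 1, 1, 0); (0, 0, 1, 0); (3, 0, 0, 0); (0, 0, 0, 4))


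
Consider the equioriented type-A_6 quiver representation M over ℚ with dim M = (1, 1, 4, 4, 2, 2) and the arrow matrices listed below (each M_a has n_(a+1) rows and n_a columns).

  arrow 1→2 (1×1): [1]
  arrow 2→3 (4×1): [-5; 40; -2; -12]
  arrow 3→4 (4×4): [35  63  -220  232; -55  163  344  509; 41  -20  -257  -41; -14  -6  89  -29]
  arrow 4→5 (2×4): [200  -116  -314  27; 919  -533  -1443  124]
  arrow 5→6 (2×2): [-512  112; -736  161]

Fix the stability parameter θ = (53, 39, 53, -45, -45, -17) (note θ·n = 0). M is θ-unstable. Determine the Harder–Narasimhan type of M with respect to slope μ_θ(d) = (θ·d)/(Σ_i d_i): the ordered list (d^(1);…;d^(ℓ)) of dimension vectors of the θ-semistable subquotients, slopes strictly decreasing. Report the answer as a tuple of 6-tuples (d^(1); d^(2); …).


Via rank(M_{q-1}∘⋯∘M_p): M ≅ I[1,6], I[3,4]^2, I[3,5], I[6,6].
μ_θ-semistable layers: μ^(1)=19/3; μ^(2)=4; μ^(3)=-37/3; μ^(4)=-17

((1, 1, 1, 1, 1, 1); (0, 0, 2, 2, 0, 0); (0, 0, 1, 1, 1, 0); (0, 0, 0, 0, 0, 1))


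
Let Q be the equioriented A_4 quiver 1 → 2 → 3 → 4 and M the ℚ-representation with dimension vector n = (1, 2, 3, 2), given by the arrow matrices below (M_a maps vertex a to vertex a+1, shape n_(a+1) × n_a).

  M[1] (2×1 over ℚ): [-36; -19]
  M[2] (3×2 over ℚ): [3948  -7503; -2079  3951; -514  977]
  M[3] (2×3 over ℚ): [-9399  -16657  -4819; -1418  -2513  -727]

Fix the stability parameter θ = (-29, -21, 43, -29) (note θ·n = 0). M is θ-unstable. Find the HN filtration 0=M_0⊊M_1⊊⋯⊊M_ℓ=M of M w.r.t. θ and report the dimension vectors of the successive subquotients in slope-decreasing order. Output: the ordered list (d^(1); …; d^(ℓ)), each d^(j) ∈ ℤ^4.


Barcode: M ≅ I[1,4], I[2,4], I[3,3]. HN layers by μ_θ (4 steps, strictly decreasing):
  μ^(1)=43; μ^(2)=7; μ^(3)=-21; μ^(4)=-29

((0, 0, 1, 0); (0, 0, 2, 2); (0, 2, 0, 0); (1, 0, 0, 0))


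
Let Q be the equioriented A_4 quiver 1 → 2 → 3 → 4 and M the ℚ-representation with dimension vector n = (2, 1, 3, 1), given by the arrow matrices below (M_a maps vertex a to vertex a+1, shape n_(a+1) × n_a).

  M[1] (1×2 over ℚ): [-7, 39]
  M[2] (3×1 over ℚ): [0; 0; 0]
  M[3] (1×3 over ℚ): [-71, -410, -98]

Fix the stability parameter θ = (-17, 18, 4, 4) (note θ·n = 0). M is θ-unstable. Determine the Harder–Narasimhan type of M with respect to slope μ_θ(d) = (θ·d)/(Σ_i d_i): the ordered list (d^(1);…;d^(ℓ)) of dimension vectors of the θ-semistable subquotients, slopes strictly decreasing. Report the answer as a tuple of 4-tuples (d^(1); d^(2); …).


Interval decomposition of M: I[1,1], I[1,2], I[3,3]^2, I[3,4].
HN type (ℓ=3): μ^(1)=18; μ^(2)=4; μ^(3)=-17

((0, 1, 0, 0); (0, 0, 3, 1); (2, 0, 0, 0))


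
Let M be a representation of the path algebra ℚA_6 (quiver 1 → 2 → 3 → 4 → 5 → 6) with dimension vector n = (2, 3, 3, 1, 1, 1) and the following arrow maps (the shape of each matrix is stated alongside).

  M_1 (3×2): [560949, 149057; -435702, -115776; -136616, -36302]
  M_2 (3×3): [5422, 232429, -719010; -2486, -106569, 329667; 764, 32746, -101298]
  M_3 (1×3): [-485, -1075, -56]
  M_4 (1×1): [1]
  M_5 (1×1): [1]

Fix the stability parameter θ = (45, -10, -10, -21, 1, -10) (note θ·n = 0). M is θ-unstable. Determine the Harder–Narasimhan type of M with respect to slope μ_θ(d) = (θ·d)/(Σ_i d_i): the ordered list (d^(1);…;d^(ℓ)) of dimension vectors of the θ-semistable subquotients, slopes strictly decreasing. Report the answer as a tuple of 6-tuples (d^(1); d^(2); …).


Via rank(M_{q-1}∘⋯∘M_p): M ≅ I[1,2], I[1,6], I[2,3], I[3,3].
μ_θ-semistable layers: μ^(1)=35/2; μ^(2)=-5/6; μ^(3)=-10

((1, 1, 0, 0, 0, 0); (1, 1, 1, 1, 1, 1); (0, 1, 2, 0, 0, 0))


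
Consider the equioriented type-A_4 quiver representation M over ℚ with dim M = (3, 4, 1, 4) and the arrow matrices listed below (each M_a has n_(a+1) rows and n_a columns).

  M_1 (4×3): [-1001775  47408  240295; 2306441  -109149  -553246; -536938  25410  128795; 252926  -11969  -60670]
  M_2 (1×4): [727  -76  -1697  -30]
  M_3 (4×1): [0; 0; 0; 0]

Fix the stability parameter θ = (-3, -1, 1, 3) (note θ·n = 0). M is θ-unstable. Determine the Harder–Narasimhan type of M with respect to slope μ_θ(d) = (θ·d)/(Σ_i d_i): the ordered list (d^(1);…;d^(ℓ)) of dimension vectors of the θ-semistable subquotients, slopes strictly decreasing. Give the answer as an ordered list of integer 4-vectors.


Barcode: M ≅ I[1,2]^2, I[1,3], I[2,2], I[4,4]^4. HN layers by μ_θ (4 steps, strictly decreasing):
  μ^(1)=3; μ^(2)=1; μ^(3)=-1; μ^(4)=-3

((0, 0, 0, 4); (0, 0, 1, 0); (0, 4, 0, 0); (3, 0, 0, 0))


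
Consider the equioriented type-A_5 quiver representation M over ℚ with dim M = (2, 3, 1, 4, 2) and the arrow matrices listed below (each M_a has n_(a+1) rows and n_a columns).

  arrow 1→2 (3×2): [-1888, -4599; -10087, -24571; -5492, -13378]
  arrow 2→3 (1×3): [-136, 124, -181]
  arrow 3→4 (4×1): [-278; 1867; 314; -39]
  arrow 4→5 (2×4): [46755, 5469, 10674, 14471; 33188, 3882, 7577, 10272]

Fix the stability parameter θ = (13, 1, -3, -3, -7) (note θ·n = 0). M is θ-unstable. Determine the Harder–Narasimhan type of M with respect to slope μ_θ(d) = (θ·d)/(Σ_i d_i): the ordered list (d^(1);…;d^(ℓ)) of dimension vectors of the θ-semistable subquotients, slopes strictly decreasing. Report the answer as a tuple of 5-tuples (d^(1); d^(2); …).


Interval decomposition of M: I[1,2], I[1,4], I[2,2], I[4,4], I[4,5]^2.
HN type (ℓ=5): μ^(1)=7; μ^(2)=2; μ^(3)=1; μ^(4)=-3; μ^(5)=-5

((1, 1, 0, 0, 0); (1, 1, 1, 1, 0); (0, 1, 0, 0, 0); (0, 0, 0, 1, 0); (0, 0, 0, 2, 2))


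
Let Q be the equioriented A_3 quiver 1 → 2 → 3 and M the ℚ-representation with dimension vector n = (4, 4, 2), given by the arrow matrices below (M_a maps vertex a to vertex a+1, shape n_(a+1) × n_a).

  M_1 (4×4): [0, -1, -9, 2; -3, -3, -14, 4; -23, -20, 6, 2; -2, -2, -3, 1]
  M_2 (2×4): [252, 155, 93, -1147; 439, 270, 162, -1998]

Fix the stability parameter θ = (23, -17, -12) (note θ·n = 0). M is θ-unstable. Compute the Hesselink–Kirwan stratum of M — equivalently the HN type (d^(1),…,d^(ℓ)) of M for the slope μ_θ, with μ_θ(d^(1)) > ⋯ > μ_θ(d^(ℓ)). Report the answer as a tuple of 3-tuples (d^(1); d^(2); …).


Via rank(M_{q-1}∘⋯∘M_p): M ≅ I[1,2]^2, I[1,3]^2.
μ_θ-semistable layers: μ^(1)=3; μ^(2)=-2

((2, 2, 0); (2, 2, 2))


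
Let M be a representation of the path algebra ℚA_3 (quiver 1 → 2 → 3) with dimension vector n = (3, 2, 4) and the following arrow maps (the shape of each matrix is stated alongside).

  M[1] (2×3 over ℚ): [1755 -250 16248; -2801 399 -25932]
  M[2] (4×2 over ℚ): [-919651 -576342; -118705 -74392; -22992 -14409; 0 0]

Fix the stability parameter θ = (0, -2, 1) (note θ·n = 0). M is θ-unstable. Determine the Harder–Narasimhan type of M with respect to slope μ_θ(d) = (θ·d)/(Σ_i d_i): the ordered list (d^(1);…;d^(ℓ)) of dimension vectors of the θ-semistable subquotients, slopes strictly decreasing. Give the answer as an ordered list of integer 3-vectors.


Interval decomposition of M: I[1,1], I[1,3]^2, I[3,3]^2.
HN type (ℓ=3): μ^(1)=1; μ^(2)=0; μ^(3)=-1

((0, 0, 4); (1, 0, 0); (2, 2, 0))


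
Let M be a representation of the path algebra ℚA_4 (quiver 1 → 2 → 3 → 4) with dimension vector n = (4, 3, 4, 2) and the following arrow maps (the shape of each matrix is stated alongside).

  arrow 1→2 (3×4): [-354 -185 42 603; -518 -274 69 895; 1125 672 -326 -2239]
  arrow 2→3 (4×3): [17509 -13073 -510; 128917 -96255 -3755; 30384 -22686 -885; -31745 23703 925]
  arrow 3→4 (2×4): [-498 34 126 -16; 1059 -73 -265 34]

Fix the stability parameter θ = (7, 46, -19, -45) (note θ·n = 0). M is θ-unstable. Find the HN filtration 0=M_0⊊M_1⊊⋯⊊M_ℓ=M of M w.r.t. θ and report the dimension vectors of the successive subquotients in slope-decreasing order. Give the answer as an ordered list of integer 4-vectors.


Barcode: M ≅ I[1,1], I[1,2], I[1,3]^2, I[3,4]^2. HN layers by μ_θ (4 steps, strictly decreasing):
  μ^(1)=46; μ^(2)=27/2; μ^(3)=7; μ^(4)=-32

((0, 1, 0, 0); (0, 2, 2, 0); (4, 0, 0, 0); (0, 0, 2, 2))


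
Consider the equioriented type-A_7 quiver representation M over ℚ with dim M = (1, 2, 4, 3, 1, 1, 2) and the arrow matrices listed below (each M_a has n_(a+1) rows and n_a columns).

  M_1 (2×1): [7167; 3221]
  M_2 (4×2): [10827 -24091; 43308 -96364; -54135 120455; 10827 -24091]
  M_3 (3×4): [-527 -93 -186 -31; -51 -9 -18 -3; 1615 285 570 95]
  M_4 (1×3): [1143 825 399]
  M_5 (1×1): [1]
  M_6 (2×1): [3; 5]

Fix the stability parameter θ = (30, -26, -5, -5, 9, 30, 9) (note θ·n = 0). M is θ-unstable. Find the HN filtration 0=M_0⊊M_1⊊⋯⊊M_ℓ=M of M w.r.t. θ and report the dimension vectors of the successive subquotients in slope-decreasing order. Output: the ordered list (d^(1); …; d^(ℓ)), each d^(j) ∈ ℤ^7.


Interval decomposition of M: I[1,3], I[2,2], I[3,3]^2, I[3,7], I[4,4]^2, I[7,7].
HN type (ℓ=5): μ^(1)=39/2; μ^(2)=9; μ^(3)=-1/3; μ^(4)=-5; μ^(5)=-26

((0, 0, 0, 0, 0, 1, 1); (0, 0, 0, 0, 1, 0, 1); (1, 1, 1, 0, 0, 0, 0); (0, 0, 3, 3, 0, 0, 0); (0, 1, 0, 0, 0, 0, 0))


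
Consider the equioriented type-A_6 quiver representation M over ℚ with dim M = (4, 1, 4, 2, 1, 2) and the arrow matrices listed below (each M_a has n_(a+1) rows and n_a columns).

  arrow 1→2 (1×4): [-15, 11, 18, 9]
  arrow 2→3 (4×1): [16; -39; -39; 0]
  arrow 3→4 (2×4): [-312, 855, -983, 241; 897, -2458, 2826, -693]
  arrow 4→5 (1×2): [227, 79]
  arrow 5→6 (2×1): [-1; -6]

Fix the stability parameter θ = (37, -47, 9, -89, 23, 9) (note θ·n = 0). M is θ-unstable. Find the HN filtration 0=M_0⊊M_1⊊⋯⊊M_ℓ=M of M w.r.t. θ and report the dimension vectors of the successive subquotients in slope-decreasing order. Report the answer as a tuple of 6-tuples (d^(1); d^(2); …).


Interval decomposition of M: I[1,1]^3, I[1,3], I[3,3], I[3,4], I[3,6], I[6,6].
HN type (ℓ=5): μ^(1)=37; μ^(2)=16; μ^(3)=9; μ^(4)=-5; μ^(5)=-40

((3, 0, 0, 0, 0, 0); (0, 0, 0, 0, 1, 1); (0, 0, 2, 0, 0, 1); (1, 1, 0, 0, 0, 0); (0, 0, 2, 2, 0, 0))


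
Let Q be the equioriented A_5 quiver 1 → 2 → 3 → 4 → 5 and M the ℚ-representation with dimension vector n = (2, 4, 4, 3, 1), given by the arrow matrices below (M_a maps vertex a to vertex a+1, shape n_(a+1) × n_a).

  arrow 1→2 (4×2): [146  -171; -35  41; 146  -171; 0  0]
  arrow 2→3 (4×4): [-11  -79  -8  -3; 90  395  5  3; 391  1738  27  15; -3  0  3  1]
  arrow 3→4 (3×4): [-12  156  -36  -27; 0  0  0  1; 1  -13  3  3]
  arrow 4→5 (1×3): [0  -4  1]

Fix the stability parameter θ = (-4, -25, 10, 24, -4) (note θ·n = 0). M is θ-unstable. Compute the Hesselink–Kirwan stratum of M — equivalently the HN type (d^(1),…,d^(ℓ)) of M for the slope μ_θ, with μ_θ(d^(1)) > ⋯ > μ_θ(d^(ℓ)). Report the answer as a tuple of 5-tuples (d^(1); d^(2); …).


Interval decomposition of M: I[1,2], I[1,3], I[2,4], I[2,5], I[3,3], I[4,4].
HN type (ℓ=4): μ^(1)=24; μ^(2)=10; μ^(3)=-29/2; μ^(4)=-25

((0, 0, 0, 2, 0); (0, 0, 4, 1, 1); (2, 2, 0, 0, 0); (0, 2, 0, 0, 0))


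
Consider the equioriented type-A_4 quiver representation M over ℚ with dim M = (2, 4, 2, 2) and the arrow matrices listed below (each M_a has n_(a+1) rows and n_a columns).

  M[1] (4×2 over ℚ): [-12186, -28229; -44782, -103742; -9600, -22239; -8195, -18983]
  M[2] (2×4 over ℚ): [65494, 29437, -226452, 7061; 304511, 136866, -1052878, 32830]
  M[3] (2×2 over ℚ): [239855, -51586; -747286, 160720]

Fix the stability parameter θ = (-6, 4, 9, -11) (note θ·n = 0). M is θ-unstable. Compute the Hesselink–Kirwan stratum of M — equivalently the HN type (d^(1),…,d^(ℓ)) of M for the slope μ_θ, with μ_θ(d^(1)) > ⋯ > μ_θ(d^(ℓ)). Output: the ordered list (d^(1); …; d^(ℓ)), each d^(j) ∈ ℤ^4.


Barcode: M ≅ I[1,4]^2, I[2,2]^2. HN layers by μ_θ (3 steps, strictly decreasing):
  μ^(1)=4; μ^(2)=2/3; μ^(3)=-6

((0, 2, 0, 0); (0, 2, 2, 2); (2, 0, 0, 0))


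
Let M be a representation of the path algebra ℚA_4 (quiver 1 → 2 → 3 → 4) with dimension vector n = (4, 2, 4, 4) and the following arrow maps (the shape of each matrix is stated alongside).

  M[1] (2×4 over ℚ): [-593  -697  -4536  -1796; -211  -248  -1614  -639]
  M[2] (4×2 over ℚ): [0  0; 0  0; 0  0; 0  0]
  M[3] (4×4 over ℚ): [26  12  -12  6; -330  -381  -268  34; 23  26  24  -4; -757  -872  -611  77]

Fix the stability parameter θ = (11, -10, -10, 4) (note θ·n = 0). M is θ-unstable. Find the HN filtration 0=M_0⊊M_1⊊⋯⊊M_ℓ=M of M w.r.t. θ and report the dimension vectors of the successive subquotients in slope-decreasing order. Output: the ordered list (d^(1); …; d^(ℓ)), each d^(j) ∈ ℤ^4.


Barcode: M ≅ I[1,1]^2, I[1,2]^2, I[3,4]^4. HN layers by μ_θ (4 steps, strictly decreasing):
  μ^(1)=11; μ^(2)=4; μ^(3)=1/2; μ^(4)=-10

((2, 0, 0, 0); (0, 0, 0, 4); (2, 2, 0, 0); (0, 0, 4, 0))


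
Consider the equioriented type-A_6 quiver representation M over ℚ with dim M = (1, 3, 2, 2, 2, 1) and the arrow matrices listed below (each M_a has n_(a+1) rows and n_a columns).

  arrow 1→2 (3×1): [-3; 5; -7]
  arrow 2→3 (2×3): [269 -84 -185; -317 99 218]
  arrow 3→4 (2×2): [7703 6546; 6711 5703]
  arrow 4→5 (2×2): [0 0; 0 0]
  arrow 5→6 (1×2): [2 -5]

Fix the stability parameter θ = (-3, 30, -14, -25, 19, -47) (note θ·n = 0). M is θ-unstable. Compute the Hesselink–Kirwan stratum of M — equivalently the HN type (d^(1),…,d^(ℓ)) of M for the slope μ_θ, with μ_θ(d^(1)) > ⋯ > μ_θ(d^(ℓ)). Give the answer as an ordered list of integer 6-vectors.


Barcode: M ≅ I[1,4], I[2,2], I[2,4], I[5,5], I[5,6]. HN layers by μ_θ (4 steps, strictly decreasing):
  μ^(1)=30; μ^(2)=19; μ^(3)=-3; μ^(4)=-14

((0, 1, 0, 0, 0, 0); (0, 0, 0, 0, 1, 0); (1, 2, 2, 2, 0, 0); (0, 0, 0, 0, 1, 1))


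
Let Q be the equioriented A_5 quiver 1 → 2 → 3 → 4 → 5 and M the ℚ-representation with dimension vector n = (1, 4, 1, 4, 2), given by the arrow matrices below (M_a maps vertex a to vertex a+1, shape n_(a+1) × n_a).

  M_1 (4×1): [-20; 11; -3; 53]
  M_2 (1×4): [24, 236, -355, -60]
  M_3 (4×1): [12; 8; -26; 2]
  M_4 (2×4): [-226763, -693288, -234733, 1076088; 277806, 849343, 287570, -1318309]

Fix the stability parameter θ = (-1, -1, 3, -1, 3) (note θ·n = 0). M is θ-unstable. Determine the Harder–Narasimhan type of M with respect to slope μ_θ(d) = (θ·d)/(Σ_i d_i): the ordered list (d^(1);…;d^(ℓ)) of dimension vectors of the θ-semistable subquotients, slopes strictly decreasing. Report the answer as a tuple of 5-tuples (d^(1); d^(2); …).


Barcode: M ≅ I[1,5], I[2,2]^3, I[4,4]^2, I[4,5]. HN layers by μ_θ (3 steps, strictly decreasing):
  μ^(1)=3; μ^(2)=1; μ^(3)=-1

((0, 0, 0, 0, 2); (0, 0, 1, 1, 0); (1, 4, 0, 3, 0))


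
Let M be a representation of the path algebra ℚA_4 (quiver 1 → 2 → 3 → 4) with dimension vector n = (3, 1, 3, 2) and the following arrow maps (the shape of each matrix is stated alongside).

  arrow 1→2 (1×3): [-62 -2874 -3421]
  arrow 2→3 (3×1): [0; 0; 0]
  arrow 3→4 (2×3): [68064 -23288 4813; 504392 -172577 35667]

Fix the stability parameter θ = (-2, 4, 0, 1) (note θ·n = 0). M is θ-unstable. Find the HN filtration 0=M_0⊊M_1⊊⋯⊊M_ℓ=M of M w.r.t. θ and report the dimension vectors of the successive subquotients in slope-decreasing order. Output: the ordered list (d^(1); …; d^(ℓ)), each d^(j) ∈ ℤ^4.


Via rank(M_{q-1}∘⋯∘M_p): M ≅ I[1,1]^2, I[1,2], I[3,3], I[3,4]^2.
μ_θ-semistable layers: μ^(1)=4; μ^(2)=1; μ^(3)=0; μ^(4)=-2

((0, 1, 0, 0); (0, 0, 0, 2); (0, 0, 3, 0); (3, 0, 0, 0))


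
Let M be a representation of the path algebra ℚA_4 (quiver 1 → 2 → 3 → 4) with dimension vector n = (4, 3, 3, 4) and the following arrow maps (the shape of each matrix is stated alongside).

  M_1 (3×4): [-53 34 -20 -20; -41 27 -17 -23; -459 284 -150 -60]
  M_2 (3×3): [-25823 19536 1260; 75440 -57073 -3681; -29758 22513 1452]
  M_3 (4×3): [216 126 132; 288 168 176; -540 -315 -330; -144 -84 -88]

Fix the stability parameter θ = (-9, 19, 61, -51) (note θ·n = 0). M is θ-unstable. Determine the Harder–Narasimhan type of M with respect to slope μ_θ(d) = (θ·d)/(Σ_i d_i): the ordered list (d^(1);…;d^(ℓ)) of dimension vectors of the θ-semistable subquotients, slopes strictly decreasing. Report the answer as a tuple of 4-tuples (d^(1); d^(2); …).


Via rank(M_{q-1}∘⋯∘M_p): M ≅ I[1,1], I[1,3]^2, I[1,4], I[4,4]^3.
μ_θ-semistable layers: μ^(1)=61; μ^(2)=19; μ^(3)=29/3; μ^(4)=-9; μ^(5)=-51

((0, 0, 2, 0); (0, 2, 0, 0); (0, 1, 1, 1); (4, 0, 0, 0); (0, 0, 0, 3))


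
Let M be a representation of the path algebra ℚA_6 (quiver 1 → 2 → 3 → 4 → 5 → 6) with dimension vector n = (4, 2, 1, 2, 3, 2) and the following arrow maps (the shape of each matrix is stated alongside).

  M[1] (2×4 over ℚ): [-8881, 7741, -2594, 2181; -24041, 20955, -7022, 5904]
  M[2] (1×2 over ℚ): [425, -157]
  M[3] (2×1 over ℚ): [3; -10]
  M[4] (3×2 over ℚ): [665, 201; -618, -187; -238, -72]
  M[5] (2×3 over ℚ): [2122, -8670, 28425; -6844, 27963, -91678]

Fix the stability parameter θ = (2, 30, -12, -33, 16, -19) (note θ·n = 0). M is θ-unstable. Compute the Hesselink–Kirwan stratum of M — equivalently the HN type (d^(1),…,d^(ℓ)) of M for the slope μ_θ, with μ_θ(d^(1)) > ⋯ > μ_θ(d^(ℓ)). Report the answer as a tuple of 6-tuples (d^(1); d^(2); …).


Barcode: M ≅ I[1,1]^2, I[1,2], I[1,5], I[4,6], I[5,6]. HN layers by μ_θ (6 steps, strictly decreasing):
  μ^(1)=30; μ^(2)=16; μ^(3)=2; μ^(4)=-3/2; μ^(5)=-13/4; μ^(6)=-33

((0, 1, 0, 0, 0, 0); (0, 0, 0, 0, 1, 0); (3, 0, 0, 0, 0, 0); (0, 0, 0, 0, 2, 2); (1, 1, 1, 1, 0, 0); (0, 0, 0, 1, 0, 0))


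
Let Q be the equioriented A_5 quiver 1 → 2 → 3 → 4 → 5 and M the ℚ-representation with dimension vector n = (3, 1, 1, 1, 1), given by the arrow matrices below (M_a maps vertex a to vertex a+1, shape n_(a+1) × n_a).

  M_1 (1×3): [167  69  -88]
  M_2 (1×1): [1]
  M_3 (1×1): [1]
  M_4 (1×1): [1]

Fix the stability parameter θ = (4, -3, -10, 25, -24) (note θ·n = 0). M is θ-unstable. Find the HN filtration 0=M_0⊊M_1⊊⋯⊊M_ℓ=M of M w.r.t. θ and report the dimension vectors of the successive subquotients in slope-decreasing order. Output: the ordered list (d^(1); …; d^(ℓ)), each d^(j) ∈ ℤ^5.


Via rank(M_{q-1}∘⋯∘M_p): M ≅ I[1,1]^2, I[1,5].
μ_θ-semistable layers: μ^(1)=4; μ^(2)=1/2; μ^(3)=-3

((2, 0, 0, 0, 0); (0, 0, 0, 1, 1); (1, 1, 1, 0, 0))


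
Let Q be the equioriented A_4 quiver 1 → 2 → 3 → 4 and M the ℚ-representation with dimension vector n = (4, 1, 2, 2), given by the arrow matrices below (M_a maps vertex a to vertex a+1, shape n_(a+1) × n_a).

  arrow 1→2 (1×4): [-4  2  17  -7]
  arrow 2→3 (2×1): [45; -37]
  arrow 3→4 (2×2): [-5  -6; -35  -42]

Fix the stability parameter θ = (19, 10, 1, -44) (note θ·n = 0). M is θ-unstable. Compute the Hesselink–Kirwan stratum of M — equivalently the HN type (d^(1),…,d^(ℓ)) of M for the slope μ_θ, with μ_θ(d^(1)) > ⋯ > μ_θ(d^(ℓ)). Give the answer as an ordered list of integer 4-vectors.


Interval decomposition of M: I[1,1]^3, I[1,4], I[3,3], I[4,4].
HN type (ℓ=4): μ^(1)=19; μ^(2)=1; μ^(3)=-7/2; μ^(4)=-44

((3, 0, 0, 0); (0, 0, 1, 0); (1, 1, 1, 1); (0, 0, 0, 1))


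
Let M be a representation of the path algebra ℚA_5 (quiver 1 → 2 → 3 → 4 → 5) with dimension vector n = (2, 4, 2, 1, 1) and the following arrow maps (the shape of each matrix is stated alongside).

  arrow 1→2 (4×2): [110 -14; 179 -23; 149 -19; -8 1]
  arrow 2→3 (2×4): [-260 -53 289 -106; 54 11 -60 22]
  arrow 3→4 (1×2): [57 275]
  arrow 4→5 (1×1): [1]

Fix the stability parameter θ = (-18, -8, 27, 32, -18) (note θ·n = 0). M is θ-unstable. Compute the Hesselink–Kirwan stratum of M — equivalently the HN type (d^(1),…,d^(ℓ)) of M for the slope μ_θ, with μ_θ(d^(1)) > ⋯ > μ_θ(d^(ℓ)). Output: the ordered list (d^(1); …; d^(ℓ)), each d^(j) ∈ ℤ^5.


Via rank(M_{q-1}∘⋯∘M_p): M ≅ I[1,2], I[1,5], I[2,2], I[2,3].
μ_θ-semistable layers: μ^(1)=27; μ^(2)=41/3; μ^(3)=-8; μ^(4)=-18

((0, 0, 1, 0, 0); (0, 0, 1, 1, 1); (0, 4, 0, 0, 0); (2, 0, 0, 0, 0))


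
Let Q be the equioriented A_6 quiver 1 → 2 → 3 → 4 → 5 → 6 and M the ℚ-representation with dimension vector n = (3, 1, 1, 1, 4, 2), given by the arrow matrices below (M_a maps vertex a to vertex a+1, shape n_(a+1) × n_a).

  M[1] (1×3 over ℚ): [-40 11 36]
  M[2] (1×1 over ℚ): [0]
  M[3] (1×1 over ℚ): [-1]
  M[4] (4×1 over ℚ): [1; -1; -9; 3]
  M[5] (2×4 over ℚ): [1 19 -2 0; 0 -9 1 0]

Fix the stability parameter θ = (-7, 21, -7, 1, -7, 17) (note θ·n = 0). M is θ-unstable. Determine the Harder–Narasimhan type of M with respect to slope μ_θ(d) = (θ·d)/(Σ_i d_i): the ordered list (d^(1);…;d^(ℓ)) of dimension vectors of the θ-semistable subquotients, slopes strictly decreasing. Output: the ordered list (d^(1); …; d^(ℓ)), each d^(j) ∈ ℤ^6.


Via rank(M_{q-1}∘⋯∘M_p): M ≅ I[1,1]^2, I[1,2], I[3,5], I[5,5], I[5,6]^2.
μ_θ-semistable layers: μ^(1)=21; μ^(2)=17; μ^(3)=-3; μ^(4)=-7

((0, 1, 0, 0, 0, 0); (0, 0, 0, 0, 0, 2); (0, 0, 0, 1, 1, 0); (3, 0, 1, 0, 3, 0))


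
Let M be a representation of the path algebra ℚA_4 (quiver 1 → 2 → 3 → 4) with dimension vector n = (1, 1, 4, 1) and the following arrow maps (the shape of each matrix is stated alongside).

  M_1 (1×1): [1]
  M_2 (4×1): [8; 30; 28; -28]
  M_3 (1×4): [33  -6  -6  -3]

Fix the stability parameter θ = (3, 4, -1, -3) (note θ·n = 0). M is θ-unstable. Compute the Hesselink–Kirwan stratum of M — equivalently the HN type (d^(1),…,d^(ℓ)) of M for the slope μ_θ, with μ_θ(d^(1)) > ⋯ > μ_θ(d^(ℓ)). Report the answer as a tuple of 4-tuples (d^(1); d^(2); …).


Barcode: M ≅ I[1,3], I[3,3]^2, I[3,4]. HN layers by μ_θ (3 steps, strictly decreasing):
  μ^(1)=2; μ^(2)=-1; μ^(3)=-2

((1, 1, 1, 0); (0, 0, 2, 0); (0, 0, 1, 1))


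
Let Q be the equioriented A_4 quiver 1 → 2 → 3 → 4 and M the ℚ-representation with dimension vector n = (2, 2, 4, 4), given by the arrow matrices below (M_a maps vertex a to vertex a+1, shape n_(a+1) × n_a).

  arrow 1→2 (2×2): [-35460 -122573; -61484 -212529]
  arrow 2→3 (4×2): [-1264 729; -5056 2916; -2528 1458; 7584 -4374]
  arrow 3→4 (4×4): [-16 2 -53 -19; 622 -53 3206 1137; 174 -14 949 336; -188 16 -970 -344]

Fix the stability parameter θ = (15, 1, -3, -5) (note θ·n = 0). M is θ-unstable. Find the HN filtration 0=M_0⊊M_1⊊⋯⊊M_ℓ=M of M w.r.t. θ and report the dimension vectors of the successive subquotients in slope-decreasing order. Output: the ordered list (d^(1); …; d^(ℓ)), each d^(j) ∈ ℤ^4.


Interval decomposition of M: I[1,2], I[1,3], I[3,4]^3, I[4,4].
HN type (ℓ=4): μ^(1)=8; μ^(2)=13/3; μ^(3)=-4; μ^(4)=-5

((1, 1, 0, 0); (1, 1, 1, 0); (0, 0, 3, 3); (0, 0, 0, 1))


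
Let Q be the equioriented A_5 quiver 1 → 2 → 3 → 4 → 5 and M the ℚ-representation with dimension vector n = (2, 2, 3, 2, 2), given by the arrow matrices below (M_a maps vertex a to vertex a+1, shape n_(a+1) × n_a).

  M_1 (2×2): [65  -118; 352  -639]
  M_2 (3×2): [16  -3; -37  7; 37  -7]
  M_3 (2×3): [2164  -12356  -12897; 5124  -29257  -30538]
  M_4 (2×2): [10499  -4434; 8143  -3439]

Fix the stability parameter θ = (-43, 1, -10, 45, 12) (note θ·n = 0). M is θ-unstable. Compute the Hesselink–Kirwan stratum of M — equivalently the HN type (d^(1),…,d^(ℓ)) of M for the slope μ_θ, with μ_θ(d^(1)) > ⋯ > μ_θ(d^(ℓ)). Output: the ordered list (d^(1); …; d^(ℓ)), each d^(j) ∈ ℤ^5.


Via rank(M_{q-1}∘⋯∘M_p): M ≅ I[1,3], I[1,5], I[3,5].
μ_θ-semistable layers: μ^(1)=57/2; μ^(2)=-9/2; μ^(3)=-10; μ^(4)=-43

((0, 0, 0, 2, 2); (0, 2, 2, 0, 0); (0, 0, 1, 0, 0); (2, 0, 0, 0, 0))


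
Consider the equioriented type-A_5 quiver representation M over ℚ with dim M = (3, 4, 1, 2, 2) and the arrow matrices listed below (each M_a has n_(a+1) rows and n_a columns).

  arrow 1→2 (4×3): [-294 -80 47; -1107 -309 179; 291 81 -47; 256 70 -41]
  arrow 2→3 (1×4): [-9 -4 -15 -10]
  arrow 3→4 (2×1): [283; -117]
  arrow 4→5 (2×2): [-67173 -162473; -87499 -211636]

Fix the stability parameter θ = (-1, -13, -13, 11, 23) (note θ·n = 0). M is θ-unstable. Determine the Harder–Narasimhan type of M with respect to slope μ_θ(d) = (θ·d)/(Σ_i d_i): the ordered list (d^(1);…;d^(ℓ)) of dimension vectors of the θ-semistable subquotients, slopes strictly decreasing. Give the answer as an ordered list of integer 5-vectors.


Barcode: M ≅ I[1,2]^2, I[1,5], I[2,2], I[4,5]. HN layers by μ_θ (5 steps, strictly decreasing):
  μ^(1)=23; μ^(2)=11; μ^(3)=-7; μ^(4)=-9; μ^(5)=-13

((0, 0, 0, 0, 2); (0, 0, 0, 2, 0); (2, 2, 0, 0, 0); (1, 1, 1, 0, 0); (0, 1, 0, 0, 0))


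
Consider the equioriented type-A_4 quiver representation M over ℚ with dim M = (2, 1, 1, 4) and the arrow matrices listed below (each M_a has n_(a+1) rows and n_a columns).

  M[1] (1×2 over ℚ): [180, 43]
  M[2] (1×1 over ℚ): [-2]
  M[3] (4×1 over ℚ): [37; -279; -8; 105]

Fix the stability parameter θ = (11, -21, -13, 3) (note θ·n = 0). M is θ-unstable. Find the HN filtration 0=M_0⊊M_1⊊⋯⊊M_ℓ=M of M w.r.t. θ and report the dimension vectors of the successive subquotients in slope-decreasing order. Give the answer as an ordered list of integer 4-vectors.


Via rank(M_{q-1}∘⋯∘M_p): M ≅ I[1,1], I[1,4], I[4,4]^3.
μ_θ-semistable layers: μ^(1)=11; μ^(2)=3; μ^(3)=-23/3

((1, 0, 0, 0); (0, 0, 0, 4); (1, 1, 1, 0))
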